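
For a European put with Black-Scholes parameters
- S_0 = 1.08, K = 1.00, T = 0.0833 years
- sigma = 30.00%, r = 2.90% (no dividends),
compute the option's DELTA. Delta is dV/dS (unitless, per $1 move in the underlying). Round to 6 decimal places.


Answer: Delta = -0.168518

Derivation:
d1 = 0.9600396341; d2 = 0.8734544159
phi(d1) = 0.2516347663; exp(-qT) = 1.0000000000; exp(-rT) = 0.9975872155
N(-d1) = 0.1685176340
Delta = -exp(-qT) * N(-d1) = -1.0000000000 * 0.1685176340 = -0.168518


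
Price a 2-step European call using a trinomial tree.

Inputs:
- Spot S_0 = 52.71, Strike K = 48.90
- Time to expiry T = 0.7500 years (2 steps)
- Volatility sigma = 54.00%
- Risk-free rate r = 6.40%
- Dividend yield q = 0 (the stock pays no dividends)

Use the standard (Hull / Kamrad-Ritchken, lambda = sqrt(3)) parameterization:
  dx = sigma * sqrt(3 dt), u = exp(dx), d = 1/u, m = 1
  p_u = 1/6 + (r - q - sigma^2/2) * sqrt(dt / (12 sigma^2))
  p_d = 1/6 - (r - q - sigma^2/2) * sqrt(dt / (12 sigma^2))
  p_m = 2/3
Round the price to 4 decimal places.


dt = T/N = 0.375000; dx = sigma*sqrt(3*dt) = 0.572756
u = exp(dx) = 1.773148; d = 1/u = 0.563969
p_u = 0.139888, p_m = 0.666667, p_d = 0.193445
Discount per step: exp(-r*dt) = 0.976286
Stock lattice S(k, j) with j the centered position index:
  k=0: S(0,+0) = 52.7100
  k=1: S(1,-1) = 29.7268; S(1,+0) = 52.7100; S(1,+1) = 93.4626
  k=2: S(2,-2) = 16.7650; S(2,-1) = 29.7268; S(2,+0) = 52.7100; S(2,+1) = 93.4626; S(2,+2) = 165.7231
Terminal payoffs V(N, j) = max(S_T - K, 0):
  V(2,-2) = 0.000000; V(2,-1) = 0.000000; V(2,+0) = 3.810000; V(2,+1) = 44.562631; V(2,+2) = 116.823076
Backward induction: V(k, j) = exp(-r*dt) * [p_u * V(k+1, j+1) + p_m * V(k+1, j) + p_d * V(k+1, j-1)]
  V(1,-1) = exp(-r*dt) * [p_u*3.810000 + p_m*0.000000 + p_d*0.000000] = 0.520335
  V(1,+0) = exp(-r*dt) * [p_u*44.562631 + p_m*3.810000 + p_d*0.000000] = 8.565725
  V(1,+1) = exp(-r*dt) * [p_u*116.823076 + p_m*44.562631 + p_d*3.810000] = 45.678089
  V(0,+0) = exp(-r*dt) * [p_u*45.678089 + p_m*8.565725 + p_d*0.520335] = 11.911631

Answer: Price = V(0,0) = 11.9116


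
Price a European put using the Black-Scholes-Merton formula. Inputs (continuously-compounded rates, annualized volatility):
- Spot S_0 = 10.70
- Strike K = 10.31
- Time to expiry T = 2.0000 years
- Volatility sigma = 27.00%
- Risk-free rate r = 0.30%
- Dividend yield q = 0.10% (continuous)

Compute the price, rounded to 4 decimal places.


d1 = (ln(S/K) + (r - q + 0.5*sigma^2) * T) / (sigma * sqrt(T)) = 0.29863331
d2 = d1 - sigma * sqrt(T) = -0.08320436
exp(-rT) = 0.99401796; exp(-qT) = 0.99800200
P = K * exp(-rT) * N(-d2) - S_0 * exp(-qT) * N(-d1)
N(-d1) = 0.38260992; N(-d2) = 0.53315548
P = 10.3100 * 0.99401796 * 0.53315548 - 10.7000 * 0.99800200 * 0.38260992 = 1.3782

Answer: Price = 1.3782


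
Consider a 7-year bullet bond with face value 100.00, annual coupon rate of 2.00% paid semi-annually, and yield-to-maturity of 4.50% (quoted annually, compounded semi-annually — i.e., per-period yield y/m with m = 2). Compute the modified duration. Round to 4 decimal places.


Answer: Modified duration = 6.3771

Derivation:
Coupon per period c = face * coupon_rate / m = 1.000000
Periods per year m = 2; per-period yield y/m = 0.022500
Number of cashflows N = 14
Cashflows (t years, CF_t, discount factor 1/(1+y/m)^(m*t), PV):
  t = 0.5000: CF_t = 1.000000, DF = 0.977995, PV = 0.977995
  t = 1.0000: CF_t = 1.000000, DF = 0.956474, PV = 0.956474
  t = 1.5000: CF_t = 1.000000, DF = 0.935427, PV = 0.935427
  t = 2.0000: CF_t = 1.000000, DF = 0.914843, PV = 0.914843
  t = 2.5000: CF_t = 1.000000, DF = 0.894712, PV = 0.894712
  t = 3.0000: CF_t = 1.000000, DF = 0.875024, PV = 0.875024
  t = 3.5000: CF_t = 1.000000, DF = 0.855769, PV = 0.855769
  t = 4.0000: CF_t = 1.000000, DF = 0.836938, PV = 0.836938
  t = 4.5000: CF_t = 1.000000, DF = 0.818522, PV = 0.818522
  t = 5.0000: CF_t = 1.000000, DF = 0.800510, PV = 0.800510
  t = 5.5000: CF_t = 1.000000, DF = 0.782895, PV = 0.782895
  t = 6.0000: CF_t = 1.000000, DF = 0.765667, PV = 0.765667
  t = 6.5000: CF_t = 1.000000, DF = 0.748819, PV = 0.748819
  t = 7.0000: CF_t = 101.000000, DF = 0.732341, PV = 73.966478
Price P = sum_t PV_t = 85.130076
First compute Macaulay numerator sum_t t * PV_t:
  t * PV_t at t = 0.5000: 0.488998
  t * PV_t at t = 1.0000: 0.956474
  t * PV_t at t = 1.5000: 1.403141
  t * PV_t at t = 2.0000: 1.829687
  t * PV_t at t = 2.5000: 2.236781
  t * PV_t at t = 3.0000: 2.625073
  t * PV_t at t = 3.5000: 2.995193
  t * PV_t at t = 4.0000: 3.347753
  t * PV_t at t = 4.5000: 3.683347
  t * PV_t at t = 5.0000: 4.002551
  t * PV_t at t = 5.5000: 4.305922
  t * PV_t at t = 6.0000: 4.594005
  t * PV_t at t = 6.5000: 4.867324
  t * PV_t at t = 7.0000: 517.765347
Macaulay duration D = 555.101595 / 85.130076 = 6.520628
Modified duration = D / (1 + y/m) = 6.520628 / (1 + 0.022500) = 6.377143


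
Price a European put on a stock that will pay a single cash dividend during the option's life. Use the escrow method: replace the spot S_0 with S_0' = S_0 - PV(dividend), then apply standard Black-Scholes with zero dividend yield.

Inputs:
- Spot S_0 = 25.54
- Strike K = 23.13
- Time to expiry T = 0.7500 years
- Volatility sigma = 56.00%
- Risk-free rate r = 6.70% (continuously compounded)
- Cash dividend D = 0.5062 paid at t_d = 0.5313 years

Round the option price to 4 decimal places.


Answer: Price = 3.1373

Derivation:
PV(D) = D * exp(-r * t_d) = 0.5062 * 0.96502903 = 0.48849769
S_0' = S_0 - PV(D) = 25.5400 - 0.48849769 = 25.05150231
d1 = (ln(S_0'/K) + (r + sigma^2/2)*T) / (sigma*sqrt(T)) = 0.51065254
d2 = d1 - sigma*sqrt(T) = 0.02567832
exp(-rT) = 0.95099165
N(-d1) = 0.30479719; N(-d2) = 0.48975696
P = K * exp(-rT) * N(-d2) - S_0' * N(-d1) = 23.1300 * 0.95099165 * 0.48975696 - 25.05150231 * 0.30479719 = 3.1373


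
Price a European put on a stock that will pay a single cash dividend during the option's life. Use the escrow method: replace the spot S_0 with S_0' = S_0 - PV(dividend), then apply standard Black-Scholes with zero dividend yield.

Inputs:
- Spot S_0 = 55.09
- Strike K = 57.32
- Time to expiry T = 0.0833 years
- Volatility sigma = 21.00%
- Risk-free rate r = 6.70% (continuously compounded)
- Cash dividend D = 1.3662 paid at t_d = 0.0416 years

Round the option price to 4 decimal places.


Answer: Price = 3.5659

Derivation:
PV(D) = D * exp(-r * t_d) = 1.3662 * 0.99721668 = 1.36239743
S_0' = S_0 - PV(D) = 55.0900 - 1.36239743 = 53.72760257
d1 = (ln(S_0'/K) + (r + sigma^2/2)*T) / (sigma*sqrt(T)) = -0.94547406
d2 = d1 - sigma*sqrt(T) = -1.00608371
exp(-rT) = 0.99443445
N(-d1) = 0.82779154; N(-d2) = 0.84281235
P = K * exp(-rT) * N(-d2) - S_0' * N(-d1) = 57.3200 * 0.99443445 * 0.84281235 - 53.72760257 * 0.82779154 = 3.5659


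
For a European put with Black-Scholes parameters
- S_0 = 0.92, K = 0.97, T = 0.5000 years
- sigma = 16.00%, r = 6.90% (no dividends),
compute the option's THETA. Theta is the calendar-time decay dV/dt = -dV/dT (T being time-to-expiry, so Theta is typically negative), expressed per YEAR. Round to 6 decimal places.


Answer: Theta = -0.003346

Derivation:
d1 = -0.1062640199; d2 = -0.2194011049
phi(d1) = 0.3966961906; exp(-qT) = 1.0000000000; exp(-rT) = 0.9660883397
Theta = -S*exp(-qT)*phi(d1)*sigma/(2*sqrt(T)) + r*K*exp(-rT)*N(-d2) - q*S*exp(-qT)*N(-d1)
N(-d1) = 0.5423135611; N(-d2) = 0.5868311953; sqrt(T) = 0.7071067812
Term 1 = -0.9200 * 1.0000000000 * 0.3966961906 * 0.1600 / (2 * 0.7071067812) = -0.0412905666
Term 2 = 0.0690 * 0.9700 * 0.9660883397 * 0.5868311953 = 0.0379446768
Term 3 = 0 (no dividend yield, q = 0)
Theta = -0.0412905666 + (0.0379446768) + (0.0000000000) = -0.003346


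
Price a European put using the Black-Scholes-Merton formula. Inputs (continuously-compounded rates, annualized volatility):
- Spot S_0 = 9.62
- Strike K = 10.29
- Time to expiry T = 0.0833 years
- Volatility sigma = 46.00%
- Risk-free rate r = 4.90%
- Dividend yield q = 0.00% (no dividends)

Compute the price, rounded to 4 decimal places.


Answer: Price = 0.8983

Derivation:
d1 = (ln(S/K) + (r - q + 0.5*sigma^2) * T) / (sigma * sqrt(T)) = -0.41000154
d2 = d1 - sigma * sqrt(T) = -0.54276554
exp(-rT) = 0.99592662; exp(-qT) = 1.00000000
P = K * exp(-rT) * N(-d2) - S_0 * exp(-qT) * N(-d1)
N(-d1) = 0.65909759; N(-d2) = 0.70635438
P = 10.2900 * 0.99592662 * 0.70635438 - 9.6200 * 1.00000000 * 0.65909759 = 0.8983


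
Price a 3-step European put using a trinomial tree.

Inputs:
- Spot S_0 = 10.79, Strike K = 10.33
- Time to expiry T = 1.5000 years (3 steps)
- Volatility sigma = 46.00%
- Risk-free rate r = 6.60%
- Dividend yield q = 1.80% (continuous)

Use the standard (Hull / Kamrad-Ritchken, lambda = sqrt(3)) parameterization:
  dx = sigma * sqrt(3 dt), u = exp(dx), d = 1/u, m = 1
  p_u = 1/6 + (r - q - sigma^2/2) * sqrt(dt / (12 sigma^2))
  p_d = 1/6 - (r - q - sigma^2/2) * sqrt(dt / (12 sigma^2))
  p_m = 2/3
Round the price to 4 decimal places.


Answer: Price = V(0,0) = 1.5434

Derivation:
dt = T/N = 0.500000; dx = sigma*sqrt(3*dt) = 0.563383
u = exp(dx) = 1.756604; d = 1/u = 0.569280
p_u = 0.141018, p_m = 0.666667, p_d = 0.192315
Discount per step: exp(-r*dt) = 0.967539
Stock lattice S(k, j) with j the centered position index:
  k=0: S(0,+0) = 10.7900
  k=1: S(1,-1) = 6.1425; S(1,+0) = 10.7900; S(1,+1) = 18.9538
  k=2: S(2,-2) = 3.4968; S(2,-1) = 6.1425; S(2,+0) = 10.7900; S(2,+1) = 18.9538; S(2,+2) = 33.2943
  k=3: S(3,-3) = 1.9907; S(3,-2) = 3.4968; S(3,-1) = 6.1425; S(3,+0) = 10.7900; S(3,+1) = 18.9538; S(3,+2) = 33.2943; S(3,+3) = 58.4848
Terminal payoffs V(N, j) = max(K - S_T, 0):
  V(3,-3) = 8.339329; V(3,-2) = 6.833178; V(3,-1) = 4.187467; V(3,+0) = 0.000000; V(3,+1) = 0.000000; V(3,+2) = 0.000000; V(3,+3) = 0.000000
Backward induction: V(k, j) = exp(-r*dt) * [p_u * V(k+1, j+1) + p_m * V(k+1, j) + p_d * V(k+1, j-1)]
  V(2,-2) = exp(-r*dt) * [p_u*4.187467 + p_m*6.833178 + p_d*8.339329] = 6.530635
  V(2,-1) = exp(-r*dt) * [p_u*0.000000 + p_m*4.187467 + p_d*6.833178] = 3.972490
  V(2,+0) = exp(-r*dt) * [p_u*0.000000 + p_m*0.000000 + p_d*4.187467] = 0.779172
  V(2,+1) = exp(-r*dt) * [p_u*0.000000 + p_m*0.000000 + p_d*0.000000] = 0.000000
  V(2,+2) = exp(-r*dt) * [p_u*0.000000 + p_m*0.000000 + p_d*0.000000] = 0.000000
  V(1,-1) = exp(-r*dt) * [p_u*0.779172 + p_m*3.972490 + p_d*6.530635] = 3.883840
  V(1,+0) = exp(-r*dt) * [p_u*0.000000 + p_m*0.779172 + p_d*3.972490] = 1.241757
  V(1,+1) = exp(-r*dt) * [p_u*0.000000 + p_m*0.000000 + p_d*0.779172] = 0.144983
  V(0,+0) = exp(-r*dt) * [p_u*0.144983 + p_m*1.241757 + p_d*3.883840] = 1.543423


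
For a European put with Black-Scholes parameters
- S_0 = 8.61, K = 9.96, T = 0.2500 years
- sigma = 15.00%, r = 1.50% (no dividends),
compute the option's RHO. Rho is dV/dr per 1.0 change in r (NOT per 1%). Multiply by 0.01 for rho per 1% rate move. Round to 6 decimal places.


d1 = -1.8545367088; d2 = -1.9295367088
phi(d1) = 0.0714618359; exp(-qT) = 1.0000000000; exp(-rT) = 0.9962570225
N(-d2) = 0.9731678663
Rho = -K*T*exp(-rT)*N(-d2) = -9.9600 * 0.2500 * 0.9962570225 * 0.9731678663 = -2.414118

Answer: Rho = -2.414118


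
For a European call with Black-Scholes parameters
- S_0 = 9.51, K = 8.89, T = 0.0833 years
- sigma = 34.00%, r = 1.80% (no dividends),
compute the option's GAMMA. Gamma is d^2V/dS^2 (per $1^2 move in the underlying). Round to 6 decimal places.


Answer: Gamma = 0.322359

Derivation:
d1 = 0.7513607636; d2 = 0.6532308497
phi(d1) = 0.3008299778; exp(-qT) = 1.0000000000; exp(-rT) = 0.9985017235
Gamma = exp(-qT) * phi(d1) / (S * sigma * sqrt(T)) = 1.0000000000 * 0.3008299778 / (9.5100 * 0.3400 * 0.2886173938) = 0.322359


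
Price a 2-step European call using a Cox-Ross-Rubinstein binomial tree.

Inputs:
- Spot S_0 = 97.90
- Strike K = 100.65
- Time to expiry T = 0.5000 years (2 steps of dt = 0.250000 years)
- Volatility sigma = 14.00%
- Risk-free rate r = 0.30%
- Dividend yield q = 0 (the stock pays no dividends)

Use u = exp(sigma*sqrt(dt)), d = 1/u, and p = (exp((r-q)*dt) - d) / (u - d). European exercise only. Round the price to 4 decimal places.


Answer: Price = V(0,0) = 2.8428

Derivation:
dt = T/N = 0.250000
u = exp(sigma*sqrt(dt)) = 1.072508; d = 1/u = 0.932394
p = (exp((r-q)*dt) - d) / (u - d) = 0.487862
Discount per step: exp(-r*dt) = 0.999250
Stock lattice S(k, i) with i counting down-moves:
  k=0: S(0,0) = 97.9000
  k=1: S(1,0) = 104.9986; S(1,1) = 91.2814
  k=2: S(2,0) = 112.6118; S(2,1) = 97.9000; S(2,2) = 85.1102
Terminal payoffs V(N, i) = max(S_T - K, 0):
  V(2,0) = 11.961805; V(2,1) = 0.000000; V(2,2) = 0.000000
Backward induction: V(k, i) = exp(-r*dt) * [p * V(k+1, i) + (1-p) * V(k+1, i+1)].
  V(1,0) = exp(-r*dt) * [p*11.961805 + (1-p)*0.000000] = 5.831334
  V(1,1) = exp(-r*dt) * [p*0.000000 + (1-p)*0.000000] = 0.000000
  V(0,0) = exp(-r*dt) * [p*5.831334 + (1-p)*0.000000] = 2.842753


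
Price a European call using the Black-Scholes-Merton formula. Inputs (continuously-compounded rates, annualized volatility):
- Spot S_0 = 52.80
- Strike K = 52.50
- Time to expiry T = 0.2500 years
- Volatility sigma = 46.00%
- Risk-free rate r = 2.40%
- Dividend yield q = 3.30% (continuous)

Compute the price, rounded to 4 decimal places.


d1 = (ln(S/K) + (r - q + 0.5*sigma^2) * T) / (sigma * sqrt(T)) = 0.12999140
d2 = d1 - sigma * sqrt(T) = -0.10000860
exp(-rT) = 0.99401796; exp(-qT) = 0.99178394
C = S_0 * exp(-qT) * N(d1) - K * exp(-rT) * N(d2)
N(d1) = 0.55171338; N(d2) = 0.46016875
C = 52.8000 * 0.99178394 * 0.55171338 - 52.5000 * 0.99401796 * 0.46016875 = 4.8768

Answer: Price = 4.8768


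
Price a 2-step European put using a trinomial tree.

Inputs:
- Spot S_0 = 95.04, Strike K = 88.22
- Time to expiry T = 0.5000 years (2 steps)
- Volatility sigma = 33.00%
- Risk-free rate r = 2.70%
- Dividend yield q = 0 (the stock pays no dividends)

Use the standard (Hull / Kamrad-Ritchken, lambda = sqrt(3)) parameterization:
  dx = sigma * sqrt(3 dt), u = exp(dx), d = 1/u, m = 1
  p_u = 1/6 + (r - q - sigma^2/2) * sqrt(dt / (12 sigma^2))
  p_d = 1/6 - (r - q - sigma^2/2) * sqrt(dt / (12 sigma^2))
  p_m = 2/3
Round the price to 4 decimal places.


dt = T/N = 0.250000; dx = sigma*sqrt(3*dt) = 0.285788
u = exp(dx) = 1.330811; d = 1/u = 0.751422
p_u = 0.154660, p_m = 0.666667, p_d = 0.178673
Discount per step: exp(-r*dt) = 0.993273
Stock lattice S(k, j) with j the centered position index:
  k=0: S(0,+0) = 95.0400
  k=1: S(1,-1) = 71.4151; S(1,+0) = 95.0400; S(1,+1) = 126.4803
  k=2: S(2,-2) = 53.6629; S(2,-1) = 71.4151; S(2,+0) = 95.0400; S(2,+1) = 126.4803; S(2,+2) = 168.3213
Terminal payoffs V(N, j) = max(K - S_T, 0):
  V(2,-2) = 34.557143; V(2,-1) = 16.804890; V(2,+0) = 0.000000; V(2,+1) = 0.000000; V(2,+2) = 0.000000
Backward induction: V(k, j) = exp(-r*dt) * [p_u * V(k+1, j+1) + p_m * V(k+1, j) + p_d * V(k+1, j-1)]
  V(1,-1) = exp(-r*dt) * [p_u*0.000000 + p_m*16.804890 + p_d*34.557143] = 17.260781
  V(1,+0) = exp(-r*dt) * [p_u*0.000000 + p_m*0.000000 + p_d*16.804890] = 2.982380
  V(1,+1) = exp(-r*dt) * [p_u*0.000000 + p_m*0.000000 + p_d*0.000000] = 0.000000
  V(0,+0) = exp(-r*dt) * [p_u*0.000000 + p_m*2.982380 + p_d*17.260781] = 5.038165

Answer: Price = V(0,0) = 5.0382


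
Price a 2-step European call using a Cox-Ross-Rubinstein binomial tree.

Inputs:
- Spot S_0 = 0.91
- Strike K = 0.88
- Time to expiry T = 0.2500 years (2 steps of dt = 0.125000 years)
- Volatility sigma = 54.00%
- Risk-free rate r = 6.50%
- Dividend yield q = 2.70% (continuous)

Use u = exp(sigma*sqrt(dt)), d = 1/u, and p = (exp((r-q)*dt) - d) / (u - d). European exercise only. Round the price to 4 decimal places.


Answer: Price = V(0,0) = 0.1110

Derivation:
dt = T/N = 0.125000
u = exp(sigma*sqrt(dt)) = 1.210361; d = 1/u = 0.826200
p = (exp((r-q)*dt) - d) / (u - d) = 0.464809
Discount per step: exp(-r*dt) = 0.991908
Stock lattice S(k, i) with i counting down-moves:
  k=0: S(0,0) = 0.9100
  k=1: S(1,0) = 1.1014; S(1,1) = 0.7518
  k=2: S(2,0) = 1.3331; S(2,1) = 0.9100; S(2,2) = 0.6212
Terminal payoffs V(N, i) = max(S_T - K, 0):
  V(2,0) = 0.453127; V(2,1) = 0.030000; V(2,2) = 0.000000
Backward induction: V(k, i) = exp(-r*dt) * [p * V(k+1, i) + (1-p) * V(k+1, i+1)].
  V(1,0) = exp(-r*dt) * [p*0.453127 + (1-p)*0.030000] = 0.224839
  V(1,1) = exp(-r*dt) * [p*0.030000 + (1-p)*0.000000] = 0.013831
  V(0,0) = exp(-r*dt) * [p*0.224839 + (1-p)*0.013831] = 0.111004


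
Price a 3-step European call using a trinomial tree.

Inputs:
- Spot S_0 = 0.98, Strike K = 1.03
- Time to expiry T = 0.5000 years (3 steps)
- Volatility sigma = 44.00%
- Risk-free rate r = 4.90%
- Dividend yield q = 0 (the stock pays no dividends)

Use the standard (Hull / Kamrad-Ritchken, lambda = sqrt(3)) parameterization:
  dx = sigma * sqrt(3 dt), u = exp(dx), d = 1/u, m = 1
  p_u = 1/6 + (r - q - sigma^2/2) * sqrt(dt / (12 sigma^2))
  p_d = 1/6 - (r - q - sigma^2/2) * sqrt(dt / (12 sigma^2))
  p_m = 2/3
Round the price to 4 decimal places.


Answer: Price = V(0,0) = 0.1074

Derivation:
dt = T/N = 0.166667; dx = sigma*sqrt(3*dt) = 0.311127
u = exp(dx) = 1.364963; d = 1/u = 0.732621
p_u = 0.153864, p_m = 0.666667, p_d = 0.179470
Discount per step: exp(-r*dt) = 0.991867
Stock lattice S(k, j) with j the centered position index:
  k=0: S(0,+0) = 0.9800
  k=1: S(1,-1) = 0.7180; S(1,+0) = 0.9800; S(1,+1) = 1.3377
  k=2: S(2,-2) = 0.5260; S(2,-1) = 0.7180; S(2,+0) = 0.9800; S(2,+1) = 1.3377; S(2,+2) = 1.8259
  k=3: S(3,-3) = 0.3854; S(3,-2) = 0.5260; S(3,-1) = 0.7180; S(3,+0) = 0.9800; S(3,+1) = 1.3377; S(3,+2) = 1.8259; S(3,+3) = 2.4922
Terminal payoffs V(N, j) = max(S_T - K, 0):
  V(3,-3) = 0.000000; V(3,-2) = 0.000000; V(3,-1) = 0.000000; V(3,+0) = 0.000000; V(3,+1) = 0.307663; V(3,+2) = 0.795860; V(3,+3) = 1.462231
Backward induction: V(k, j) = exp(-r*dt) * [p_u * V(k+1, j+1) + p_m * V(k+1, j) + p_d * V(k+1, j-1)]
  V(2,-2) = exp(-r*dt) * [p_u*0.000000 + p_m*0.000000 + p_d*0.000000] = 0.000000
  V(2,-1) = exp(-r*dt) * [p_u*0.000000 + p_m*0.000000 + p_d*0.000000] = 0.000000
  V(2,+0) = exp(-r*dt) * [p_u*0.307663 + p_m*0.000000 + p_d*0.000000] = 0.046953
  V(2,+1) = exp(-r*dt) * [p_u*0.795860 + p_m*0.307663 + p_d*0.000000] = 0.324899
  V(2,+2) = exp(-r*dt) * [p_u*1.462231 + p_m*0.795860 + p_d*0.307663] = 0.804180
  V(1,-1) = exp(-r*dt) * [p_u*0.046953 + p_m*0.000000 + p_d*0.000000] = 0.007166
  V(1,+0) = exp(-r*dt) * [p_u*0.324899 + p_m*0.046953 + p_d*0.000000] = 0.080631
  V(1,+1) = exp(-r*dt) * [p_u*0.804180 + p_m*0.324899 + p_d*0.046953] = 0.345923
  V(0,+0) = exp(-r*dt) * [p_u*0.345923 + p_m*0.080631 + p_d*0.007166] = 0.107385


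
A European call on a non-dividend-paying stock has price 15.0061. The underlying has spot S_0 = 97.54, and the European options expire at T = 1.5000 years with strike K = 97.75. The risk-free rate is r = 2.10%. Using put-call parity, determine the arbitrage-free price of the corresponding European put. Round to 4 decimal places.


Answer: Put price = 12.1850

Derivation:
Put-call parity: C - P = S_0 * exp(-qT) - K * exp(-rT).
S_0 * exp(-qT) = 97.5400 * 1.00000000 = 97.54000000
K * exp(-rT) = 97.7500 * 0.96899096 = 94.71886599
P = C - S*exp(-qT) + K*exp(-rT)
P = 15.0061 - 97.54000000 + 94.71886599 = 12.1850


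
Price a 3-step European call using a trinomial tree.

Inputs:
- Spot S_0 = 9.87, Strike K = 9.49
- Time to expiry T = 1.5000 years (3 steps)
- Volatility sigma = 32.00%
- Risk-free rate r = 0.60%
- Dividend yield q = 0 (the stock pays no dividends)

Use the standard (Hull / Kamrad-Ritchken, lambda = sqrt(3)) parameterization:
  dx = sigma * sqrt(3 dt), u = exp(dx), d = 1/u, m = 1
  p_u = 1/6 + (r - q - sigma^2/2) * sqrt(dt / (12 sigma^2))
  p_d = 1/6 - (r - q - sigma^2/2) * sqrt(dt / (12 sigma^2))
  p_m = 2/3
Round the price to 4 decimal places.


Answer: Price = V(0,0) = 1.6553

Derivation:
dt = T/N = 0.500000; dx = sigma*sqrt(3*dt) = 0.391918
u = exp(dx) = 1.479817; d = 1/u = 0.675759
p_u = 0.137834, p_m = 0.666667, p_d = 0.195499
Discount per step: exp(-r*dt) = 0.997004
Stock lattice S(k, j) with j the centered position index:
  k=0: S(0,+0) = 9.8700
  k=1: S(1,-1) = 6.6697; S(1,+0) = 9.8700; S(1,+1) = 14.6058
  k=2: S(2,-2) = 4.5071; S(2,-1) = 6.6697; S(2,+0) = 9.8700; S(2,+1) = 14.6058; S(2,+2) = 21.6139
  k=3: S(3,-3) = 3.0457; S(3,-2) = 4.5071; S(3,-1) = 6.6697; S(3,+0) = 9.8700; S(3,+1) = 14.6058; S(3,+2) = 21.6139; S(3,+3) = 31.9846
Terminal payoffs V(N, j) = max(S_T - K, 0):
  V(3,-3) = 0.000000; V(3,-2) = 0.000000; V(3,-1) = 0.000000; V(3,+0) = 0.380000; V(3,+1) = 5.115793; V(3,+2) = 12.123899; V(3,+3) = 22.494613
Backward induction: V(k, j) = exp(-r*dt) * [p_u * V(k+1, j+1) + p_m * V(k+1, j) + p_d * V(k+1, j-1)]
  V(2,-2) = exp(-r*dt) * [p_u*0.000000 + p_m*0.000000 + p_d*0.000000] = 0.000000
  V(2,-1) = exp(-r*dt) * [p_u*0.380000 + p_m*0.000000 + p_d*0.000000] = 0.052220
  V(2,+0) = exp(-r*dt) * [p_u*5.115793 + p_m*0.380000 + p_d*0.000000] = 0.955593
  V(2,+1) = exp(-r*dt) * [p_u*12.123899 + p_m*5.115793 + p_d*0.380000] = 5.140461
  V(2,+2) = exp(-r*dt) * [p_u*22.494613 + p_m*12.123899 + p_d*5.115793] = 12.146763
  V(1,-1) = exp(-r*dt) * [p_u*0.955593 + p_m*0.052220 + p_d*0.000000] = 0.166028
  V(1,+0) = exp(-r*dt) * [p_u*5.140461 + p_m*0.955593 + p_d*0.052220] = 1.351741
  V(1,+1) = exp(-r*dt) * [p_u*12.146763 + p_m*5.140461 + p_d*0.955593] = 5.272190
  V(0,+0) = exp(-r*dt) * [p_u*5.272190 + p_m*1.351741 + p_d*0.166028] = 1.655333


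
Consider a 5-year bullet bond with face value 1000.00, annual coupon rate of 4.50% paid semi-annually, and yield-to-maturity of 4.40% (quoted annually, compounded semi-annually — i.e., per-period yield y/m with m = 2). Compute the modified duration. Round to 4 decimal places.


Coupon per period c = face * coupon_rate / m = 22.500000
Periods per year m = 2; per-period yield y/m = 0.022000
Number of cashflows N = 10
Cashflows (t years, CF_t, discount factor 1/(1+y/m)^(m*t), PV):
  t = 0.5000: CF_t = 22.500000, DF = 0.978474, PV = 22.015656
  t = 1.0000: CF_t = 22.500000, DF = 0.957411, PV = 21.541737
  t = 1.5000: CF_t = 22.500000, DF = 0.936801, PV = 21.078021
  t = 2.0000: CF_t = 22.500000, DF = 0.916635, PV = 20.624287
  t = 2.5000: CF_t = 22.500000, DF = 0.896903, PV = 20.180320
  t = 3.0000: CF_t = 22.500000, DF = 0.877596, PV = 19.745910
  t = 3.5000: CF_t = 22.500000, DF = 0.858704, PV = 19.320851
  t = 4.0000: CF_t = 22.500000, DF = 0.840220, PV = 18.904942
  t = 4.5000: CF_t = 22.500000, DF = 0.822133, PV = 18.497986
  t = 5.0000: CF_t = 1022.500000, DF = 0.804435, PV = 822.534947
Price P = sum_t PV_t = 1004.444656
First compute Macaulay numerator sum_t t * PV_t:
  t * PV_t at t = 0.5000: 11.007828
  t * PV_t at t = 1.0000: 21.541737
  t * PV_t at t = 1.5000: 31.617031
  t * PV_t at t = 2.0000: 41.248573
  t * PV_t at t = 2.5000: 50.450799
  t * PV_t at t = 3.0000: 59.237729
  t * PV_t at t = 3.5000: 67.622978
  t * PV_t at t = 4.0000: 75.619768
  t * PV_t at t = 4.5000: 83.240939
  t * PV_t at t = 5.0000: 4112.674733
Macaulay duration D = 4554.262116 / 1004.444656 = 4.534110
Modified duration = D / (1 + y/m) = 4.534110 / (1 + 0.022000) = 4.436506

Answer: Modified duration = 4.4365


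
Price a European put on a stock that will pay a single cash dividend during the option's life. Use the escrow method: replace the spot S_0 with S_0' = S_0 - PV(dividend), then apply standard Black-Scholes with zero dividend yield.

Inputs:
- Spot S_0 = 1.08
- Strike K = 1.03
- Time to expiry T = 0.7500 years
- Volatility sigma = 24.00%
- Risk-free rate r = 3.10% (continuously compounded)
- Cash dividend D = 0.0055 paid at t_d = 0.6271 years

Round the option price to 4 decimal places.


Answer: Price = 0.0562

Derivation:
PV(D) = D * exp(-r * t_d) = 0.0055 * 0.98074764 = 0.00539411
S_0' = S_0 - PV(D) = 1.0800 - 0.00539411 = 1.07460589
d1 = (ln(S_0'/K) + (r + sigma^2/2)*T) / (sigma*sqrt(T)) = 0.41975855
d2 = d1 - sigma*sqrt(T) = 0.21191245
exp(-rT) = 0.97701820
N(-d1) = 0.33733092; N(-d2) = 0.41608767
P = K * exp(-rT) * N(-d2) - S_0' * N(-d1) = 1.0300 * 0.97701820 * 0.41608767 - 1.07460589 * 0.33733092 = 0.0562


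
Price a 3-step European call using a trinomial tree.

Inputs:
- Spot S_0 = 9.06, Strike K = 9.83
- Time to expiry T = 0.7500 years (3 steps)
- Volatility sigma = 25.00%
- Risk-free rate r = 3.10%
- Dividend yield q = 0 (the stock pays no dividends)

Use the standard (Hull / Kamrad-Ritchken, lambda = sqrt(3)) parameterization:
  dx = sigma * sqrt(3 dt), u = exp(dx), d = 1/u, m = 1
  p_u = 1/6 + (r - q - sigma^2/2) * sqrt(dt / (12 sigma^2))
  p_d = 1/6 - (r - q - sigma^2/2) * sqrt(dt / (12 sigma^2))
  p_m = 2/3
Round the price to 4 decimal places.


dt = T/N = 0.250000; dx = sigma*sqrt(3*dt) = 0.216506
u = exp(dx) = 1.241731; d = 1/u = 0.805327
p_u = 0.166522, p_m = 0.666667, p_d = 0.166811
Discount per step: exp(-r*dt) = 0.992280
Stock lattice S(k, j) with j the centered position index:
  k=0: S(0,+0) = 9.0600
  k=1: S(1,-1) = 7.2963; S(1,+0) = 9.0600; S(1,+1) = 11.2501
  k=2: S(2,-2) = 5.8759; S(2,-1) = 7.2963; S(2,+0) = 9.0600; S(2,+1) = 11.2501; S(2,+2) = 13.9696
  k=3: S(3,-3) = 4.7320; S(3,-2) = 5.8759; S(3,-1) = 7.2963; S(3,+0) = 9.0600; S(3,+1) = 11.2501; S(3,+2) = 13.9696; S(3,+3) = 17.3465
Terminal payoffs V(N, j) = max(S_T - K, 0):
  V(3,-3) = 0.000000; V(3,-2) = 0.000000; V(3,-1) = 0.000000; V(3,+0) = 0.000000; V(3,+1) = 1.420083; V(3,+2) = 4.139576; V(3,+3) = 7.516455
Backward induction: V(k, j) = exp(-r*dt) * [p_u * V(k+1, j+1) + p_m * V(k+1, j) + p_d * V(k+1, j-1)]
  V(2,-2) = exp(-r*dt) * [p_u*0.000000 + p_m*0.000000 + p_d*0.000000] = 0.000000
  V(2,-1) = exp(-r*dt) * [p_u*0.000000 + p_m*0.000000 + p_d*0.000000] = 0.000000
  V(2,+0) = exp(-r*dt) * [p_u*1.420083 + p_m*0.000000 + p_d*0.000000] = 0.234650
  V(2,+1) = exp(-r*dt) * [p_u*4.139576 + p_m*1.420083 + p_d*0.000000] = 1.623423
  V(2,+2) = exp(-r*dt) * [p_u*7.516455 + p_m*4.139576 + p_d*1.420083] = 4.215464
  V(1,-1) = exp(-r*dt) * [p_u*0.234650 + p_m*0.000000 + p_d*0.000000] = 0.038773
  V(1,+0) = exp(-r*dt) * [p_u*1.623423 + p_m*0.234650 + p_d*0.000000] = 0.423475
  V(1,+1) = exp(-r*dt) * [p_u*4.215464 + p_m*1.623423 + p_d*0.234650] = 1.809316
  V(0,+0) = exp(-r*dt) * [p_u*1.809316 + p_m*0.423475 + p_d*0.038773] = 0.585520

Answer: Price = V(0,0) = 0.5855


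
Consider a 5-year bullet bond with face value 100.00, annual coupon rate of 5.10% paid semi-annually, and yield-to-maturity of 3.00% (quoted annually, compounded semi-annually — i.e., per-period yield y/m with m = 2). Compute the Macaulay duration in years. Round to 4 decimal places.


Answer: Macaulay duration = 4.5044 years

Derivation:
Coupon per period c = face * coupon_rate / m = 2.550000
Periods per year m = 2; per-period yield y/m = 0.015000
Number of cashflows N = 10
Cashflows (t years, CF_t, discount factor 1/(1+y/m)^(m*t), PV):
  t = 0.5000: CF_t = 2.550000, DF = 0.985222, PV = 2.512315
  t = 1.0000: CF_t = 2.550000, DF = 0.970662, PV = 2.475187
  t = 1.5000: CF_t = 2.550000, DF = 0.956317, PV = 2.438608
  t = 2.0000: CF_t = 2.550000, DF = 0.942184, PV = 2.402570
  t = 2.5000: CF_t = 2.550000, DF = 0.928260, PV = 2.367064
  t = 3.0000: CF_t = 2.550000, DF = 0.914542, PV = 2.332083
  t = 3.5000: CF_t = 2.550000, DF = 0.901027, PV = 2.297618
  t = 4.0000: CF_t = 2.550000, DF = 0.887711, PV = 2.263663
  t = 4.5000: CF_t = 2.550000, DF = 0.874592, PV = 2.230210
  t = 5.0000: CF_t = 102.550000, DF = 0.861667, PV = 88.363975
Price P = sum_t PV_t = 109.683294
Macaulay numerator sum_t t * PV_t:
  t * PV_t at t = 0.5000: 1.256158
  t * PV_t at t = 1.0000: 2.475187
  t * PV_t at t = 1.5000: 3.657913
  t * PV_t at t = 2.0000: 4.805140
  t * PV_t at t = 2.5000: 5.917660
  t * PV_t at t = 3.0000: 6.996248
  t * PV_t at t = 3.5000: 8.041664
  t * PV_t at t = 4.0000: 9.054653
  t * PV_t at t = 4.5000: 10.035946
  t * PV_t at t = 5.0000: 441.819873
Macaulay duration D = (sum_t t * PV_t) / P = 494.060441 / 109.683294 = 4.504427


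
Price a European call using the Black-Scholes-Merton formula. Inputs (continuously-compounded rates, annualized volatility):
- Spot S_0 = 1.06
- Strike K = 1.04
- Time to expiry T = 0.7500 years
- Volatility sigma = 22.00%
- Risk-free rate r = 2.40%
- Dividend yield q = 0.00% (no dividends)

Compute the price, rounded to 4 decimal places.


d1 = (ln(S/K) + (r - q + 0.5*sigma^2) * T) / (sigma * sqrt(T)) = 0.28971539
d2 = d1 - sigma * sqrt(T) = 0.09918980
exp(-rT) = 0.98216103; exp(-qT) = 1.00000000
C = S_0 * exp(-qT) * N(d1) - K * exp(-rT) * N(d2)
N(d1) = 0.61398301; N(d2) = 0.53950621
C = 1.0600 * 1.00000000 * 0.61398301 - 1.0400 * 0.98216103 * 0.53950621 = 0.0997

Answer: Price = 0.0997


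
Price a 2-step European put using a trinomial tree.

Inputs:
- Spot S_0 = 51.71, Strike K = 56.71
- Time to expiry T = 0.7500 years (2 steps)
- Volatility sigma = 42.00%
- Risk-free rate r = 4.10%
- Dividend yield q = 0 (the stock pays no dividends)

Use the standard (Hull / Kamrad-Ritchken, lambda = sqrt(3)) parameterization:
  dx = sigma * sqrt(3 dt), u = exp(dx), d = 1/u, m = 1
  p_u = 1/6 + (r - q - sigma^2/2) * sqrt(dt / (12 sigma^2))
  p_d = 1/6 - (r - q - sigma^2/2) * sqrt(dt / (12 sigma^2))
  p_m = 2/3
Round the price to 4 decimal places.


Answer: Price = V(0,0) = 9.3072

Derivation:
dt = T/N = 0.375000; dx = sigma*sqrt(3*dt) = 0.445477
u = exp(dx) = 1.561235; d = 1/u = 0.640519
p_u = 0.146800, p_m = 0.666667, p_d = 0.186533
Discount per step: exp(-r*dt) = 0.984743
Stock lattice S(k, j) with j the centered position index:
  k=0: S(0,+0) = 51.7100
  k=1: S(1,-1) = 33.1212; S(1,+0) = 51.7100; S(1,+1) = 80.7315
  k=2: S(2,-2) = 21.2147; S(2,-1) = 33.1212; S(2,+0) = 51.7100; S(2,+1) = 80.7315; S(2,+2) = 126.0408
Terminal payoffs V(N, j) = max(K - S_T, 0):
  V(2,-2) = 35.495251; V(2,-1) = 23.588788; V(2,+0) = 5.000000; V(2,+1) = 0.000000; V(2,+2) = 0.000000
Backward induction: V(k, j) = exp(-r*dt) * [p_u * V(k+1, j+1) + p_m * V(k+1, j) + p_d * V(k+1, j-1)]
  V(1,-1) = exp(-r*dt) * [p_u*5.000000 + p_m*23.588788 + p_d*35.495251] = 22.728742
  V(1,+0) = exp(-r*dt) * [p_u*0.000000 + p_m*5.000000 + p_d*23.588788] = 7.615429
  V(1,+1) = exp(-r*dt) * [p_u*0.000000 + p_m*0.000000 + p_d*5.000000] = 0.918435
  V(0,+0) = exp(-r*dt) * [p_u*0.918435 + p_m*7.615429 + p_d*22.728742] = 9.307235


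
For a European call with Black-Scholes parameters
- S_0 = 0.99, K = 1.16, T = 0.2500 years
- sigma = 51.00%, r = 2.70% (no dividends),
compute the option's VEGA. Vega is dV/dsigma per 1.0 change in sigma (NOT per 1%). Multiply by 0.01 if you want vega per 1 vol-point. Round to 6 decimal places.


d1 = -0.4674817293; d2 = -0.7224817293
phi(d1) = 0.3576472488; exp(-qT) = 1.0000000000; exp(-rT) = 0.9932727301
Vega = S * exp(-qT) * phi(d1) * sqrt(T) = 0.9900 * 1.0000000000 * 0.3576472488 * 0.5000000000 = 0.177035

Answer: Vega = 0.177035


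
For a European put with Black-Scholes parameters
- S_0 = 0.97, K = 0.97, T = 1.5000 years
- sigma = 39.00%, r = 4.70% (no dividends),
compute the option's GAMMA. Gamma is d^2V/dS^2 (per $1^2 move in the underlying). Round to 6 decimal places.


d1 = 0.3864227088; d2 = -0.0912277911
phi(d1) = 0.3702414983; exp(-qT) = 1.0000000000; exp(-rT) = 0.9319277395
Gamma = exp(-qT) * phi(d1) / (S * sigma * sqrt(T)) = 1.0000000000 * 0.3702414983 / (0.9700 * 0.3900 * 1.2247448714) = 0.799104

Answer: Gamma = 0.799104


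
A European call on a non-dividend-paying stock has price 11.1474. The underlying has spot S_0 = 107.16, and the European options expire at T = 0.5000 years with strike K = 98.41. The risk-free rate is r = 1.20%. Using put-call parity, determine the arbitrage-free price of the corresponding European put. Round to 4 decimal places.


Put-call parity: C - P = S_0 * exp(-qT) - K * exp(-rT).
S_0 * exp(-qT) = 107.1600 * 1.00000000 = 107.16000000
K * exp(-rT) = 98.4100 * 0.99401796 = 97.82130784
P = C - S*exp(-qT) + K*exp(-rT)
P = 11.1474 - 107.16000000 + 97.82130784 = 1.8087

Answer: Put price = 1.8087


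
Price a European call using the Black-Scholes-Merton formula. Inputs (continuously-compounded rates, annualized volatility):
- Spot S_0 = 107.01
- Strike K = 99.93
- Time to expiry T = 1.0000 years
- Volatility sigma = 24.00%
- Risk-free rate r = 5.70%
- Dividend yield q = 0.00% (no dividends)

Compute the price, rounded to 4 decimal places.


Answer: Price = 17.2038

Derivation:
d1 = (ln(S/K) + (r - q + 0.5*sigma^2) * T) / (sigma * sqrt(T)) = 0.64271811
d2 = d1 - sigma * sqrt(T) = 0.40271811
exp(-rT) = 0.94459407; exp(-qT) = 1.00000000
C = S_0 * exp(-qT) * N(d1) - K * exp(-rT) * N(d2)
N(d1) = 0.73979649; N(d2) = 0.65642220
C = 107.0100 * 1.00000000 * 0.73979649 - 99.9300 * 0.94459407 * 0.65642220 = 17.2038


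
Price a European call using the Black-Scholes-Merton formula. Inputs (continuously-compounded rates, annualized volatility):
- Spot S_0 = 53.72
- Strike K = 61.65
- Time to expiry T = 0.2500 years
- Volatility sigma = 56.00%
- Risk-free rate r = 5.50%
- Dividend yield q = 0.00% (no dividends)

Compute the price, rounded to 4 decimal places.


Answer: Price = 3.4413

Derivation:
d1 = (ln(S/K) + (r - q + 0.5*sigma^2) * T) / (sigma * sqrt(T)) = -0.30263521
d2 = d1 - sigma * sqrt(T) = -0.58263521
exp(-rT) = 0.98634410; exp(-qT) = 1.00000000
C = S_0 * exp(-qT) * N(d1) - K * exp(-rT) * N(d2)
N(d1) = 0.38108394; N(d2) = 0.28006945
C = 53.7200 * 1.00000000 * 0.38108394 - 61.6500 * 0.98634410 * 0.28006945 = 3.4413


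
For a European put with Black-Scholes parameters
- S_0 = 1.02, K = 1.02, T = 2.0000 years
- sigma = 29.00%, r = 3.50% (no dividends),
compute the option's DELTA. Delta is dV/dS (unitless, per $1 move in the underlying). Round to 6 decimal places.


Answer: Delta = -0.353554

Derivation:
d1 = 0.3757419137; d2 = -0.0343800194
phi(d1) = 0.3717515493; exp(-qT) = 1.0000000000; exp(-rT) = 0.9323938199
N(-d1) = 0.3535543873
Delta = -exp(-qT) * N(-d1) = -1.0000000000 * 0.3535543873 = -0.353554


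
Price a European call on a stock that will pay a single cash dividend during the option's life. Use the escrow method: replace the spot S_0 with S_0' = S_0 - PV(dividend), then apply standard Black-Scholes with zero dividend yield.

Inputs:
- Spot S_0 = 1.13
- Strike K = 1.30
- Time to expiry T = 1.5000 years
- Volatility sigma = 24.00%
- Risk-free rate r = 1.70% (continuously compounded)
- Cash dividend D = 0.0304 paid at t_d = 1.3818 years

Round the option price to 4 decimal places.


Answer: Price = 0.0704

Derivation:
PV(D) = D * exp(-r * t_d) = 0.0304 * 0.97678316 = 0.02969421
S_0' = S_0 - PV(D) = 1.1300 - 0.02969421 = 1.10030579
d1 = (ln(S_0'/K) + (r + sigma^2/2)*T) / (sigma*sqrt(T)) = -0.33366177
d2 = d1 - sigma*sqrt(T) = -0.62760054
exp(-rT) = 0.97482238
N(d1) = 0.36931740; N(d2) = 0.26513283
C = S_0' * N(d1) - K * exp(-rT) * N(d2) = 1.10030579 * 0.36931740 - 1.3000 * 0.97482238 * 0.26513283 = 0.0704


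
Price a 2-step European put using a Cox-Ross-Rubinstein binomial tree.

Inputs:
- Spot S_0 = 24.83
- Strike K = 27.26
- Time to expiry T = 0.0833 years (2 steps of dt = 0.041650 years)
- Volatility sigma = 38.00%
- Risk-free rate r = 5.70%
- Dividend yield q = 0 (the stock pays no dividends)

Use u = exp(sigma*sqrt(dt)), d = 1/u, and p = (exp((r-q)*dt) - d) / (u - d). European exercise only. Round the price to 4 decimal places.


Answer: Price = V(0,0) = 2.7258

Derivation:
dt = T/N = 0.041650
u = exp(sigma*sqrt(dt)) = 1.080638; d = 1/u = 0.925379
p = (exp((r-q)*dt) - d) / (u - d) = 0.495931
Discount per step: exp(-r*dt) = 0.997629
Stock lattice S(k, i) with i counting down-moves:
  k=0: S(0,0) = 24.8300
  k=1: S(1,0) = 26.8322; S(1,1) = 22.9772
  k=2: S(2,0) = 28.9959; S(2,1) = 24.8300; S(2,2) = 21.2626
Terminal payoffs V(N, i) = max(K - S_T, 0):
  V(2,0) = 0.000000; V(2,1) = 2.430000; V(2,2) = 5.997408
Backward induction: V(k, i) = exp(-r*dt) * [p * V(k+1, i) + (1-p) * V(k+1, i+1)].
  V(1,0) = exp(-r*dt) * [p*0.000000 + (1-p)*2.430000] = 1.221983
  V(1,1) = exp(-r*dt) * [p*2.430000 + (1-p)*5.997408] = 4.218194
  V(0,0) = exp(-r*dt) * [p*1.221983 + (1-p)*4.218194] = 2.725802


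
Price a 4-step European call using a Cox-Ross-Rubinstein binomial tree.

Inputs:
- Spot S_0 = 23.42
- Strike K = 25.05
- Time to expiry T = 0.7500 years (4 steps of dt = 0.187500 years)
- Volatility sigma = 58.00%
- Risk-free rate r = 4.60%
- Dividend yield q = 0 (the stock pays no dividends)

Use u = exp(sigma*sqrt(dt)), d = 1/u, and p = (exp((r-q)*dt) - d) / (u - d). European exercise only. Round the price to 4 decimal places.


Answer: Price = V(0,0) = 4.3086

Derivation:
dt = T/N = 0.187500
u = exp(sigma*sqrt(dt)) = 1.285500; d = 1/u = 0.777908
p = (exp((r-q)*dt) - d) / (u - d) = 0.454607
Discount per step: exp(-r*dt) = 0.991412
Stock lattice S(k, i) with i counting down-moves:
  k=0: S(0,0) = 23.4200
  k=1: S(1,0) = 30.1064; S(1,1) = 18.2186
  k=2: S(2,0) = 38.7018; S(2,1) = 23.4200; S(2,2) = 14.1724
  k=3: S(3,0) = 49.7511; S(3,1) = 30.1064; S(3,2) = 18.2186; S(3,3) = 11.0248
  k=4: S(4,0) = 63.9550; S(4,1) = 38.7018; S(4,2) = 23.4200; S(4,3) = 14.1724; S(4,4) = 8.5763
Terminal payoffs V(N, i) = max(S_T - K, 0):
  V(4,0) = 38.905007; V(4,1) = 13.651761; V(4,2) = 0.000000; V(4,3) = 0.000000; V(4,4) = 0.000000
Backward induction: V(k, i) = exp(-r*dt) * [p * V(k+1, i) + (1-p) * V(k+1, i+1)].
  V(3,0) = exp(-r*dt) * [p*38.905007 + (1-p)*13.651761] = 24.916221
  V(3,1) = exp(-r*dt) * [p*13.651761 + (1-p)*0.000000] = 6.152882
  V(3,2) = exp(-r*dt) * [p*0.000000 + (1-p)*0.000000] = 0.000000
  V(3,3) = exp(-r*dt) * [p*0.000000 + (1-p)*0.000000] = 0.000000
  V(2,0) = exp(-r*dt) * [p*24.916221 + (1-p)*6.152882] = 14.556725
  V(2,1) = exp(-r*dt) * [p*6.152882 + (1-p)*0.000000] = 2.773119
  V(2,2) = exp(-r*dt) * [p*0.000000 + (1-p)*0.000000] = 0.000000
  V(1,0) = exp(-r*dt) * [p*14.556725 + (1-p)*2.773119] = 8.060205
  V(1,1) = exp(-r*dt) * [p*2.773119 + (1-p)*0.000000] = 1.249852
  V(0,0) = exp(-r*dt) * [p*8.060205 + (1-p)*1.249852] = 4.308561


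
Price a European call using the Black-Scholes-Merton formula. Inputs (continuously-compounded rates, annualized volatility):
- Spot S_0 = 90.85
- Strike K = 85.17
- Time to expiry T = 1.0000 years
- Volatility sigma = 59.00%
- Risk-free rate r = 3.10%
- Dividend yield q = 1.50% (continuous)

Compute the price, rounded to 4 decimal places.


d1 = (ln(S/K) + (r - q + 0.5*sigma^2) * T) / (sigma * sqrt(T)) = 0.43154328
d2 = d1 - sigma * sqrt(T) = -0.15845672
exp(-rT) = 0.96947557; exp(-qT) = 0.98511194
C = S_0 * exp(-qT) * N(d1) - K * exp(-rT) * N(d2)
N(d1) = 0.66696331; N(d2) = 0.43704846
C = 90.8500 * 0.98511194 * 0.66696331 - 85.1700 * 0.96947557 * 0.43704846 = 23.6043

Answer: Price = 23.6043


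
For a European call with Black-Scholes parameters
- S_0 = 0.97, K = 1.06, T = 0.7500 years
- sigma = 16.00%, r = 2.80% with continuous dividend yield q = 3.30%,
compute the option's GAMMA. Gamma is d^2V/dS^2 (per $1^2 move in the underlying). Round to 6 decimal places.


Answer: Gamma = 2.421334

Derivation:
d1 = -0.5981212795; d2 = -0.7366853441
phi(d1) = 0.3335998475; exp(-qT) = 0.9755537700; exp(-rT) = 0.9792189646
Gamma = exp(-qT) * phi(d1) / (S * sigma * sqrt(T)) = 0.9755537700 * 0.3335998475 / (0.9700 * 0.1600 * 0.8660254038) = 2.421334


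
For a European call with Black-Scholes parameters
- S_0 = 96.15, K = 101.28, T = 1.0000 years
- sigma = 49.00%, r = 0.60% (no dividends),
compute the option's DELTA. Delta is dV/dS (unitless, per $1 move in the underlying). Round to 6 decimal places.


d1 = 0.1511643135; d2 = -0.3388356865
phi(d1) = 0.3944101749; exp(-qT) = 1.0000000000; exp(-rT) = 0.9940179641
N(d1) = 0.5600769498
Delta = exp(-qT) * N(d1) = 1.0000000000 * 0.5600769498 = 0.560077

Answer: Delta = 0.560077


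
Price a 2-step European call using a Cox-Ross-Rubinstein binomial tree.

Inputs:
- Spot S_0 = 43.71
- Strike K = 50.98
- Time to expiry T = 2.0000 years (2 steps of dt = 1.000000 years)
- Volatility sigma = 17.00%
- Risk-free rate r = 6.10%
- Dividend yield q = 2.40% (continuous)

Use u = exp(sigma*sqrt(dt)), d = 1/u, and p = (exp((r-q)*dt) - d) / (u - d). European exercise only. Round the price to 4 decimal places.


Answer: Price = V(0,0) = 2.9779

Derivation:
dt = T/N = 1.000000
u = exp(sigma*sqrt(dt)) = 1.185305; d = 1/u = 0.843665
p = (exp((r-q)*dt) - d) / (u - d) = 0.567932
Discount per step: exp(-r*dt) = 0.940823
Stock lattice S(k, i) with i counting down-moves:
  k=0: S(0,0) = 43.7100
  k=1: S(1,0) = 51.8097; S(1,1) = 36.8766
  k=2: S(2,0) = 61.4103; S(2,1) = 43.7100; S(2,2) = 31.1115
Terminal payoffs V(N, i) = max(S_T - K, 0):
  V(2,0) = 10.430259; V(2,1) = 0.000000; V(2,2) = 0.000000
Backward induction: V(k, i) = exp(-r*dt) * [p * V(k+1, i) + (1-p) * V(k+1, i+1)].
  V(1,0) = exp(-r*dt) * [p*10.430259 + (1-p)*0.000000] = 5.573131
  V(1,1) = exp(-r*dt) * [p*0.000000 + (1-p)*0.000000] = 0.000000
  V(0,0) = exp(-r*dt) * [p*5.573131 + (1-p)*0.000000] = 2.977854
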